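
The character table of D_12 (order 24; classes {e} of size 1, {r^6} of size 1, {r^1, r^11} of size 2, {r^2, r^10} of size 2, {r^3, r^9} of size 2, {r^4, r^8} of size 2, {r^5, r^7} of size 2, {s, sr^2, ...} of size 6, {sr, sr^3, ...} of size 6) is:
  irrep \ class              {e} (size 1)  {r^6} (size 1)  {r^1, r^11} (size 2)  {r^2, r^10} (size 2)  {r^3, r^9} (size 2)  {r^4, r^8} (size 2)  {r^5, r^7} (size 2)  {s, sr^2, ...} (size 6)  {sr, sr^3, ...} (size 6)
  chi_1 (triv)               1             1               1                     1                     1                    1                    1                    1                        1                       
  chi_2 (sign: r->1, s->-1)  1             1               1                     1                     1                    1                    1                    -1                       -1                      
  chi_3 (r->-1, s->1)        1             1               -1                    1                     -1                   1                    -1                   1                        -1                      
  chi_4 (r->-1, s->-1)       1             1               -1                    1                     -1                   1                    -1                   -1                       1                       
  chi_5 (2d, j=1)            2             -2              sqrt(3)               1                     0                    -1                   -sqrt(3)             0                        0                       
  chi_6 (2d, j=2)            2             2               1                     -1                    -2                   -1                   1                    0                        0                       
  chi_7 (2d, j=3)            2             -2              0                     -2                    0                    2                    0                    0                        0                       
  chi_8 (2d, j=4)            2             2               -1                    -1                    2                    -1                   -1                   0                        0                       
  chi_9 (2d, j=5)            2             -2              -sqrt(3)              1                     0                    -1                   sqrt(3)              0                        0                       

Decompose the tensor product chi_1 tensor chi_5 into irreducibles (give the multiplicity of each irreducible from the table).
chi_1 tensor chi_5 = chi_5 (all other irreducibles have multiplicity 0).

Explanation: The character of a tensor product is the pointwise product (chi_1 * chi_5)(C) = chi_1(C) * chi_5(C):
  {e}: (1)*(2), {r^6}: (1)*(-2), {r^1, r^11}: (1)*(sqrt(3)), {r^2, r^10}: (1)*(1), {r^3, r^9}: (1)*(0), {r^4, r^8}: (1)*(-1), {r^5, r^7}: (1)*(-sqrt(3)), {s, sr^2, ...}: (1)*(0), {sr, sr^3, ...}: (1)*(0)
so (chi_1 * chi_5) takes values
  {e} -> 2, {r^6} -> -2, {r^1, r^11} -> sqrt(3), {r^2, r^10} -> 1, {r^3, r^9} -> 0, {r^4, r^8} -> -1, {r^5, r^7} -> -sqrt(3), {s, sr^2, ...} -> 0, {sr, sr^3, ...} -> 0.
Now take the inner product of this character with each irreducible chi from the table, <chi_1*chi_5, chi> = (1/24) sum_C |C| (chi_1*chi_5)(C) conj(chi(C)):
  <chi_1*chi_5, chi_1> = (1/24)[1*(2)*conj(1) + 1*(-2)*conj(1) + 2*(sqrt(3))*conj(1) + 2*(1)*conj(1) + 2*(0)*conj(1) + 2*(-1)*conj(1) + 2*(-sqrt(3))*conj(1) + 6*(0)*conj(1) + 6*(0)*conj(1)]
      = (1/24)[(2) + (-2) + (2*sqrt(3)) + (2) + (0) + (-2) + (-2*sqrt(3)) + (0) + (0)] = 0/24 = 0
  <chi_1*chi_5, chi_2> = (1/24)[1*(2)*conj(1) + 1*(-2)*conj(1) + 2*(sqrt(3))*conj(1) + 2*(1)*conj(1) + 2*(0)*conj(1) + 2*(-1)*conj(1) + 2*(-sqrt(3))*conj(1) + 6*(0)*conj(-1) + 6*(0)*conj(-1)]
      = (1/24)[(2) + (-2) + (2*sqrt(3)) + (2) + (0) + (-2) + (-2*sqrt(3)) + (0) + (0)] = 0/24 = 0
  <chi_1*chi_5, chi_3> = (1/24)[1*(2)*conj(1) + 1*(-2)*conj(1) + 2*(sqrt(3))*conj(-1) + 2*(1)*conj(1) + 2*(0)*conj(-1) + 2*(-1)*conj(1) + 2*(-sqrt(3))*conj(-1) + 6*(0)*conj(1) + 6*(0)*conj(-1)]
      = (1/24)[(2) + (-2) + (-2*sqrt(3)) + (2) + (0) + (-2) + (2*sqrt(3)) + (0) + (0)] = 0/24 = 0
  <chi_1*chi_5, chi_4> = (1/24)[1*(2)*conj(1) + 1*(-2)*conj(1) + 2*(sqrt(3))*conj(-1) + 2*(1)*conj(1) + 2*(0)*conj(-1) + 2*(-1)*conj(1) + 2*(-sqrt(3))*conj(-1) + 6*(0)*conj(-1) + 6*(0)*conj(1)]
      = (1/24)[(2) + (-2) + (-2*sqrt(3)) + (2) + (0) + (-2) + (2*sqrt(3)) + (0) + (0)] = 0/24 = 0
  <chi_1*chi_5, chi_5> = (1/24)[1*(2)*conj(2) + 1*(-2)*conj(-2) + 2*(sqrt(3))*conj(sqrt(3)) + 2*(1)*conj(1) + 2*(0)*conj(0) + 2*(-1)*conj(-1) + 2*(-sqrt(3))*conj(-sqrt(3)) + 6*(0)*conj(0) + 6*(0)*conj(0)]
      = (1/24)[(4) + (4) + (6) + (2) + (0) + (2) + (6) + (0) + (0)] = 24/24 = 1
  <chi_1*chi_5, chi_6> = (1/24)[1*(2)*conj(2) + 1*(-2)*conj(2) + 2*(sqrt(3))*conj(1) + 2*(1)*conj(-1) + 2*(0)*conj(-2) + 2*(-1)*conj(-1) + 2*(-sqrt(3))*conj(1) + 6*(0)*conj(0) + 6*(0)*conj(0)]
      = (1/24)[(4) + (-4) + (2*sqrt(3)) + (-2) + (0) + (2) + (-2*sqrt(3)) + (0) + (0)] = 0/24 = 0
  <chi_1*chi_5, chi_7> = (1/24)[1*(2)*conj(2) + 1*(-2)*conj(-2) + 2*(sqrt(3))*conj(0) + 2*(1)*conj(-2) + 2*(0)*conj(0) + 2*(-1)*conj(2) + 2*(-sqrt(3))*conj(0) + 6*(0)*conj(0) + 6*(0)*conj(0)]
      = (1/24)[(4) + (4) + (0) + (-4) + (0) + (-4) + (0) + (0) + (0)] = 0/24 = 0
  <chi_1*chi_5, chi_8> = (1/24)[1*(2)*conj(2) + 1*(-2)*conj(2) + 2*(sqrt(3))*conj(-1) + 2*(1)*conj(-1) + 2*(0)*conj(2) + 2*(-1)*conj(-1) + 2*(-sqrt(3))*conj(-1) + 6*(0)*conj(0) + 6*(0)*conj(0)]
      = (1/24)[(4) + (-4) + (-2*sqrt(3)) + (-2) + (0) + (2) + (2*sqrt(3)) + (0) + (0)] = 0/24 = 0
  <chi_1*chi_5, chi_9> = (1/24)[1*(2)*conj(2) + 1*(-2)*conj(-2) + 2*(sqrt(3))*conj(-sqrt(3)) + 2*(1)*conj(1) + 2*(0)*conj(0) + 2*(-1)*conj(-1) + 2*(-sqrt(3))*conj(sqrt(3)) + 6*(0)*conj(0) + 6*(0)*conj(0)]
      = (1/24)[(4) + (4) + (-6) + (2) + (0) + (2) + (-6) + (0) + (0)] = 0/24 = 0
Hence the multiplicities are chi_5: 1. Dimension check: dim(chi_1)*dim(chi_5) = 1*2 = 2 and sum (mult * dim) = 1*2 = 2.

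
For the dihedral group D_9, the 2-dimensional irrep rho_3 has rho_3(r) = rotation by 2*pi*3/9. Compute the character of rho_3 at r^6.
chi_{rho_3}(r^6) = 2*cos(2*pi*3*6/9) = 2

Reasoning: rho_3(r^6) is rotation by angle 2*pi*3*6/9, whose trace is 2*cos(2*pi*3*6/9) = 2.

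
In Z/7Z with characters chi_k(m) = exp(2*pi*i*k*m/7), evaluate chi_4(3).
chi_4(3) = zeta_7^12 = exp(-4*I*pi/7)

Derivation: chi_4(3) = zeta_7^(4*3) = zeta_7^12. Since zeta_7^7 = 1, this equals zeta_7^5 = exp(2*pi*i*5/7) = exp(-4*I*pi/7).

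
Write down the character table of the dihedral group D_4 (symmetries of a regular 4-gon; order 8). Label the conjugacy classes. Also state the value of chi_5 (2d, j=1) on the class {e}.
Conjugacy classes: {e} of size 1, {r^2} of size 1, {r^1, r^3} of size 2, {s, sr^2, ...} of size 2, {sr, sr^3, ...} of size 2.
Character table:
  irrep \ class              {e} (size 1)  {r^2} (size 1)  {r^1, r^3} (size 2)  {s, sr^2, ...} (size 2)  {sr, sr^3, ...} (size 2)
  chi_1 (triv)               1             1               1                    1                        1                       
  chi_2 (sign: r->1, s->-1)  1             1               1                    -1                       -1                      
  chi_3 (r->-1, s->1)        1             1               -1                   1                        -1                      
  chi_4 (r->-1, s->-1)       1             1               -1                   -1                       1                       
  chi_5 (2d, j=1)            2             -2              0                    0                        0                       

Spot check: chi_5 (2d, j=1) on {e} = 2.

Justification: D_4 has order 2*4 = 8 with 5 conjugacy classes, hence 5 irreducibles. Sum of squared dims 1 + 1 + 1 + 1 + 4 = 8 = |G|. Linear characters come from the abelianisation; the 2-dimensional irreps have character r^k -> 2*cos(2*pi*j*k/4), reflections -> 0.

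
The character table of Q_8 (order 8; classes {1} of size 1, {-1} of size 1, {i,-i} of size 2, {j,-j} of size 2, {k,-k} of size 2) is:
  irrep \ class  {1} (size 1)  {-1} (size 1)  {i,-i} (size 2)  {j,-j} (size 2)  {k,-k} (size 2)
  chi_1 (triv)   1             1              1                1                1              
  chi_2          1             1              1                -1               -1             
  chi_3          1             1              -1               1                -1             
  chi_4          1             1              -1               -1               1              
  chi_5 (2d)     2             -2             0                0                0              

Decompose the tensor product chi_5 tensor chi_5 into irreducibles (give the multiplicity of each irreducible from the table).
chi_5 tensor chi_5 = chi_1 + chi_2 + chi_3 + chi_4 (all other irreducibles have multiplicity 0).

Argument: The character of a tensor product is the pointwise product (chi_5 * chi_5)(C) = chi_5(C) * chi_5(C):
  {1}: (2)*(2), {-1}: (-2)*(-2), {i,-i}: (0)*(0), {j,-j}: (0)*(0), {k,-k}: (0)*(0)
so (chi_5 * chi_5) takes values
  {1} -> 4, {-1} -> 4, {i,-i} -> 0, {j,-j} -> 0, {k,-k} -> 0.
Now take the inner product of this character with each irreducible chi from the table, <chi_5*chi_5, chi> = (1/8) sum_C |C| (chi_5*chi_5)(C) conj(chi(C)):
  <chi_5*chi_5, chi_1> = (1/8)[1*(4)*conj(1) + 1*(4)*conj(1) + 2*(0)*conj(1) + 2*(0)*conj(1) + 2*(0)*conj(1)]
      = (1/8)[(4) + (4) + (0) + (0) + (0)] = 8/8 = 1
  <chi_5*chi_5, chi_2> = (1/8)[1*(4)*conj(1) + 1*(4)*conj(1) + 2*(0)*conj(1) + 2*(0)*conj(-1) + 2*(0)*conj(-1)]
      = (1/8)[(4) + (4) + (0) + (0) + (0)] = 8/8 = 1
  <chi_5*chi_5, chi_3> = (1/8)[1*(4)*conj(1) + 1*(4)*conj(1) + 2*(0)*conj(-1) + 2*(0)*conj(1) + 2*(0)*conj(-1)]
      = (1/8)[(4) + (4) + (0) + (0) + (0)] = 8/8 = 1
  <chi_5*chi_5, chi_4> = (1/8)[1*(4)*conj(1) + 1*(4)*conj(1) + 2*(0)*conj(-1) + 2*(0)*conj(-1) + 2*(0)*conj(1)]
      = (1/8)[(4) + (4) + (0) + (0) + (0)] = 8/8 = 1
  <chi_5*chi_5, chi_5> = (1/8)[1*(4)*conj(2) + 1*(4)*conj(-2) + 2*(0)*conj(0) + 2*(0)*conj(0) + 2*(0)*conj(0)]
      = (1/8)[(8) + (-8) + (0) + (0) + (0)] = 0/8 = 0
Hence the multiplicities are chi_1: 1, chi_2: 1, chi_3: 1, chi_4: 1. Dimension check: dim(chi_5)*dim(chi_5) = 2*2 = 4 and sum (mult * dim) = 1*1 + 1*1 + 1*1 + 1*1 = 4.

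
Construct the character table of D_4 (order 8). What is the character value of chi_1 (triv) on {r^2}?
Conjugacy classes: {e} of size 1, {r^2} of size 1, {r^1, r^3} of size 2, {s, sr^2, ...} of size 2, {sr, sr^3, ...} of size 2.
Character table:
  irrep \ class              {e} (size 1)  {r^2} (size 1)  {r^1, r^3} (size 2)  {s, sr^2, ...} (size 2)  {sr, sr^3, ...} (size 2)
  chi_1 (triv)               1             1               1                    1                        1                       
  chi_2 (sign: r->1, s->-1)  1             1               1                    -1                       -1                      
  chi_3 (r->-1, s->1)        1             1               -1                   1                        -1                      
  chi_4 (r->-1, s->-1)       1             1               -1                   -1                       1                       
  chi_5 (2d, j=1)            2             -2              0                    0                        0                       

Spot check: chi_1 (triv) on {r^2} = 1.

Explanation: D_4 has order 2*4 = 8 with 5 conjugacy classes, hence 5 irreducibles. Sum of squared dims 1 + 1 + 1 + 1 + 4 = 8 = |G|. Linear characters come from the abelianisation; the 2-dimensional irreps have character r^k -> 2*cos(2*pi*j*k/4), reflections -> 0.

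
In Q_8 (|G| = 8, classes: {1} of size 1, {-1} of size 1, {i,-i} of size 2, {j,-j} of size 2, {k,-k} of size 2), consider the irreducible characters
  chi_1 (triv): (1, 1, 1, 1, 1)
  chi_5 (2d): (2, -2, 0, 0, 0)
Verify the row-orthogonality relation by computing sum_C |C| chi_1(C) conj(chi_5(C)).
Sum = 0; so <chi_1, chi_5> = 0 (distinct irreducibles are orthogonal).

Argument: Compute term by term over conjugacy classes (|C| * chi_1(C) * conj(chi_5(C))):
  1*(1)*conj(2) + 1*(1)*conj(-2) + 2*(1)*conj(0) + 2*(1)*conj(0) + 2*(1)*conj(0)
  = (2) + (-2) + (0) + (0) + (0)
  = 0.
Dividing by |G| = 8 gives 0/8 = 0, matching the row-orthogonality relation <chi_1, chi_5> = [chi_1 = chi_5].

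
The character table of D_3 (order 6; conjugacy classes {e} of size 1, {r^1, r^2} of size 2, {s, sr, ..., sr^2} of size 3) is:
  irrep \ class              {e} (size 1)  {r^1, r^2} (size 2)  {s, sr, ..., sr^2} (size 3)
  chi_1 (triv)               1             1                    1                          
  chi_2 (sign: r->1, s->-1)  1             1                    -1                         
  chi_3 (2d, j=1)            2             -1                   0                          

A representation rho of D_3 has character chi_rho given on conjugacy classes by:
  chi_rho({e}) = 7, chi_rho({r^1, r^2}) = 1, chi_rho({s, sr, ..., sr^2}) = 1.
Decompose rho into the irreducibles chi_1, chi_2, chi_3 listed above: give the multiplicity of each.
Multiplicities: chi_1: 2, chi_2: 1, chi_3: 2.

Why: Use <chi_rho, chi> = (1/|G|) sum_C |C| * chi_rho(C) * conj(chi(C)) with |G| = 6 for each irreducible chi in the table:
  <chi_rho, chi_1> = (1/6)[1*(7)*conj(1) + 2*(1)*conj(1) + 3*(1)*conj(1)]
      = (1/6)[(7) + (2) + (3)] = 12/6 = 2
  <chi_rho, chi_2> = (1/6)[1*(7)*conj(1) + 2*(1)*conj(1) + 3*(1)*conj(-1)]
      = (1/6)[(7) + (2) + (-3)] = 6/6 = 1
  <chi_rho, chi_3> = (1/6)[1*(7)*conj(2) + 2*(1)*conj(-1) + 3*(1)*conj(0)]
      = (1/6)[(14) + (-2) + (0)] = 12/6 = 2
Dimension check: dim(rho) = sum (mult * dim) = 2*1 + 1*1 + 2*2 = 7 = chi_rho(e) = 7.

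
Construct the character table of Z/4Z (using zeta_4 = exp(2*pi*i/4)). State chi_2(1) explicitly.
Character table of Z/4Z (irreps indexed chi_0,...,chi_3 with chi_k(m) = zeta_4^(k*m), zeta_4 = exp(2*pi*i/4)):
  irrep \ class  {0} (size 1)  {1} (size 1)  {2} (size 1)  {3} (size 1)
  chi_0          1             1             1             1           
  chi_1          1             I             -1            -I          
  chi_2          1             -1            1             -1          
  chi_3          1             -I            -1            I           

Spot check: chi_2(1) = zeta_4^(2*1) = zeta_4^2 = -1.

Solution. Z/4Z is abelian, so all 4 irreducible complex representations are 1-dimensional. They are given by chi_k(m) = zeta_4^(k*m) for k = 0,...,3. Row orthogonality: sum_m chi_k(m) conj(chi_l(m)) = 4 * [k = l].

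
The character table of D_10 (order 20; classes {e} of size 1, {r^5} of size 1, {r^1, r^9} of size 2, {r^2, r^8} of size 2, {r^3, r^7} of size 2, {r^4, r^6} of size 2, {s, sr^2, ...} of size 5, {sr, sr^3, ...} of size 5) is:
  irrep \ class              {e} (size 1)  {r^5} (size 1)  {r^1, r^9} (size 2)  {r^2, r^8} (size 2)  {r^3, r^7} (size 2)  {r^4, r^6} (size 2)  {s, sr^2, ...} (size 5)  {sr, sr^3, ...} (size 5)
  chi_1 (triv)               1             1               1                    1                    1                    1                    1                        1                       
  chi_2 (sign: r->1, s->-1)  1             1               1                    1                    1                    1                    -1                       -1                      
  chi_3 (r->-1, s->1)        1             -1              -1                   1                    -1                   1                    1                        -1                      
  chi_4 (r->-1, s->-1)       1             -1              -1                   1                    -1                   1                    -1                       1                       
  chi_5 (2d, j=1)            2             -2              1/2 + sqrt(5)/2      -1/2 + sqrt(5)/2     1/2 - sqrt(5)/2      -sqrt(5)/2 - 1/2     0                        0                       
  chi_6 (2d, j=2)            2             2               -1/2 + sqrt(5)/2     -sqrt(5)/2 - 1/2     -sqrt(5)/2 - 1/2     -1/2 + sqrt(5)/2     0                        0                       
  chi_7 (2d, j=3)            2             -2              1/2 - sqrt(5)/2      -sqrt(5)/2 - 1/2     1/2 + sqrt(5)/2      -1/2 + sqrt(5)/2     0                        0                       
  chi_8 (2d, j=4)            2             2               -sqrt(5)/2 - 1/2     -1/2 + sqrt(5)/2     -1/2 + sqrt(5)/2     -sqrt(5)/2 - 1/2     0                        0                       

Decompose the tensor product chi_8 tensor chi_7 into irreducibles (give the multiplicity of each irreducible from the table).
chi_8 tensor chi_7 = chi_5 + chi_7 (all other irreducibles have multiplicity 0).

Working: The character of a tensor product is the pointwise product (chi_8 * chi_7)(C) = chi_8(C) * chi_7(C):
  {e}: (2)*(2), {r^5}: (2)*(-2), {r^1, r^9}: (-sqrt(5)/2 - 1/2)*(1/2 - sqrt(5)/2), {r^2, r^8}: (-1/2 + sqrt(5)/2)*(-sqrt(5)/2 - 1/2), {r^3, r^7}: (-1/2 + sqrt(5)/2)*(1/2 + sqrt(5)/2), {r^4, r^6}: (-sqrt(5)/2 - 1/2)*(-1/2 + sqrt(5)/2), {s, sr^2, ...}: (0)*(0), {sr, sr^3, ...}: (0)*(0)
so (chi_8 * chi_7) takes values
  {e} -> 4, {r^5} -> -4, {r^1, r^9} -> 1, {r^2, r^8} -> -1, {r^3, r^7} -> 1, {r^4, r^6} -> -1, {s, sr^2, ...} -> 0, {sr, sr^3, ...} -> 0.
Now take the inner product of this character with each irreducible chi from the table, <chi_8*chi_7, chi> = (1/20) sum_C |C| (chi_8*chi_7)(C) conj(chi(C)):
  <chi_8*chi_7, chi_1> = (1/20)[1*(4)*conj(1) + 1*(-4)*conj(1) + 2*(1)*conj(1) + 2*(-1)*conj(1) + 2*(1)*conj(1) + 2*(-1)*conj(1) + 5*(0)*conj(1) + 5*(0)*conj(1)]
      = (1/20)[(4) + (-4) + (2) + (-2) + (2) + (-2) + (0) + (0)] = 0/20 = 0
  <chi_8*chi_7, chi_2> = (1/20)[1*(4)*conj(1) + 1*(-4)*conj(1) + 2*(1)*conj(1) + 2*(-1)*conj(1) + 2*(1)*conj(1) + 2*(-1)*conj(1) + 5*(0)*conj(-1) + 5*(0)*conj(-1)]
      = (1/20)[(4) + (-4) + (2) + (-2) + (2) + (-2) + (0) + (0)] = 0/20 = 0
  <chi_8*chi_7, chi_3> = (1/20)[1*(4)*conj(1) + 1*(-4)*conj(-1) + 2*(1)*conj(-1) + 2*(-1)*conj(1) + 2*(1)*conj(-1) + 2*(-1)*conj(1) + 5*(0)*conj(1) + 5*(0)*conj(-1)]
      = (1/20)[(4) + (4) + (-2) + (-2) + (-2) + (-2) + (0) + (0)] = 0/20 = 0
  <chi_8*chi_7, chi_4> = (1/20)[1*(4)*conj(1) + 1*(-4)*conj(-1) + 2*(1)*conj(-1) + 2*(-1)*conj(1) + 2*(1)*conj(-1) + 2*(-1)*conj(1) + 5*(0)*conj(-1) + 5*(0)*conj(1)]
      = (1/20)[(4) + (4) + (-2) + (-2) + (-2) + (-2) + (0) + (0)] = 0/20 = 0
  <chi_8*chi_7, chi_5> = (1/20)[1*(4)*conj(2) + 1*(-4)*conj(-2) + 2*(1)*conj(1/2 + sqrt(5)/2) + 2*(-1)*conj(-1/2 + sqrt(5)/2) + 2*(1)*conj(1/2 - sqrt(5)/2) + 2*(-1)*conj(-sqrt(5)/2 - 1/2) + 5*(0)*conj(0) + 5*(0)*conj(0)]
      = (1/20)[(8) + (8) + (1 + sqrt(5)) + (1 - sqrt(5)) + (1 - sqrt(5)) + (1 + sqrt(5)) + (0) + (0)] = 20/20 = 1
  <chi_8*chi_7, chi_6> = (1/20)[1*(4)*conj(2) + 1*(-4)*conj(2) + 2*(1)*conj(-1/2 + sqrt(5)/2) + 2*(-1)*conj(-sqrt(5)/2 - 1/2) + 2*(1)*conj(-sqrt(5)/2 - 1/2) + 2*(-1)*conj(-1/2 + sqrt(5)/2) + 5*(0)*conj(0) + 5*(0)*conj(0)]
      = (1/20)[(8) + (-8) + (-1 + sqrt(5)) + (1 + sqrt(5)) + (-sqrt(5) - 1) + (1 - sqrt(5)) + (0) + (0)] = 0/20 = 0
  <chi_8*chi_7, chi_7> = (1/20)[1*(4)*conj(2) + 1*(-4)*conj(-2) + 2*(1)*conj(1/2 - sqrt(5)/2) + 2*(-1)*conj(-sqrt(5)/2 - 1/2) + 2*(1)*conj(1/2 + sqrt(5)/2) + 2*(-1)*conj(-1/2 + sqrt(5)/2) + 5*(0)*conj(0) + 5*(0)*conj(0)]
      = (1/20)[(8) + (8) + (1 - sqrt(5)) + (1 + sqrt(5)) + (1 + sqrt(5)) + (1 - sqrt(5)) + (0) + (0)] = 20/20 = 1
  <chi_8*chi_7, chi_8> = (1/20)[1*(4)*conj(2) + 1*(-4)*conj(2) + 2*(1)*conj(-sqrt(5)/2 - 1/2) + 2*(-1)*conj(-1/2 + sqrt(5)/2) + 2*(1)*conj(-1/2 + sqrt(5)/2) + 2*(-1)*conj(-sqrt(5)/2 - 1/2) + 5*(0)*conj(0) + 5*(0)*conj(0)]
      = (1/20)[(8) + (-8) + (-sqrt(5) - 1) + (1 - sqrt(5)) + (-1 + sqrt(5)) + (1 + sqrt(5)) + (0) + (0)] = 0/20 = 0
Hence the multiplicities are chi_5: 1, chi_7: 1. Dimension check: dim(chi_8)*dim(chi_7) = 2*2 = 4 and sum (mult * dim) = 1*2 + 1*2 = 4.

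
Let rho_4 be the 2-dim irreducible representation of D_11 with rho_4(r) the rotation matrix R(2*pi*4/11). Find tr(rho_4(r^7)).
chi_{rho_4}(r^7) = 2*cos(2*pi*4*7/11) = -2*cos(pi/11)

Explanation: rho_4(r^7) is rotation by angle 2*pi*4*7/11, whose trace is 2*cos(2*pi*4*7/11) = -2*cos(pi/11).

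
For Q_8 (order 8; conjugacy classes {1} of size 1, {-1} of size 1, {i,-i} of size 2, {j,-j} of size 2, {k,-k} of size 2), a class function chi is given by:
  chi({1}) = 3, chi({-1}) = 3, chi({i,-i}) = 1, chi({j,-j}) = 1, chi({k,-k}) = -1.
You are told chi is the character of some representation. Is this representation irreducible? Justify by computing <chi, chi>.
Not irreducible (reducible): <chi, chi> = 3 > 1.

Proof sketch: <chi, chi> = (1/|G|) sum_C |C| * |chi(C)|^2 = (1/8)[1*|3|^2 + 1*|3|^2 + 2*|1|^2 + 2*|1|^2 + 2*|-1|^2]
  = (1/8)[(9) + (9) + (2) + (2) + (2)] = 24/8 = 3.
A character is irreducible iff <chi, chi> = 1, so this representation is reducible.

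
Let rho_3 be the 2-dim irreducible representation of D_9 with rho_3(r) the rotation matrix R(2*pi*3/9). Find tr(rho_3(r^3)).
chi_{rho_3}(r^3) = 2*cos(2*pi*3*3/9) = 2

rho_3(r^3) is rotation by angle 2*pi*3*3/9, whose trace is 2*cos(2*pi*3*3/9) = 2.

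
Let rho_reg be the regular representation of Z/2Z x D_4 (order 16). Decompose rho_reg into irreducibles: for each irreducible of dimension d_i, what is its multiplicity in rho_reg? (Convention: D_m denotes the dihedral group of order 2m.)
Each irreducible V_i of dimension d_i appears with multiplicity d_i, i.e. rho_reg = (direct sum over all irreducibles V_i) d_i V_i. The irreducible dimensions for Z/2Z x D_4 are 1, 1, 1, 1, 1, 1, 1, 1, 2, 2: 8 irreducibles of dimension 1, each with multiplicity 1; 2 irreducibles of dimension 2, each with multiplicity 2. Total dimension 8*1*1 + 2*2*2 = 16 = |G|.

Derivation: General theorem: in the regular representation of a finite group G, each irreducible appears with multiplicity equal to its dimension. Check: dim(rho_reg) = sum d_i^2 = 1 + 1 + 1 + 1 + 1 + 1 + 1 + 1 + 4 + 4 = 16 = |G|.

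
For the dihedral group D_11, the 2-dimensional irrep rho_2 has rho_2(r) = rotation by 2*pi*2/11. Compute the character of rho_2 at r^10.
chi_{rho_2}(r^10) = 2*cos(2*pi*2*10/11) = 2*cos(4*pi/11)

Justification: rho_2(r^10) is rotation by angle 2*pi*2*10/11, whose trace is 2*cos(2*pi*2*10/11) = 2*cos(4*pi/11).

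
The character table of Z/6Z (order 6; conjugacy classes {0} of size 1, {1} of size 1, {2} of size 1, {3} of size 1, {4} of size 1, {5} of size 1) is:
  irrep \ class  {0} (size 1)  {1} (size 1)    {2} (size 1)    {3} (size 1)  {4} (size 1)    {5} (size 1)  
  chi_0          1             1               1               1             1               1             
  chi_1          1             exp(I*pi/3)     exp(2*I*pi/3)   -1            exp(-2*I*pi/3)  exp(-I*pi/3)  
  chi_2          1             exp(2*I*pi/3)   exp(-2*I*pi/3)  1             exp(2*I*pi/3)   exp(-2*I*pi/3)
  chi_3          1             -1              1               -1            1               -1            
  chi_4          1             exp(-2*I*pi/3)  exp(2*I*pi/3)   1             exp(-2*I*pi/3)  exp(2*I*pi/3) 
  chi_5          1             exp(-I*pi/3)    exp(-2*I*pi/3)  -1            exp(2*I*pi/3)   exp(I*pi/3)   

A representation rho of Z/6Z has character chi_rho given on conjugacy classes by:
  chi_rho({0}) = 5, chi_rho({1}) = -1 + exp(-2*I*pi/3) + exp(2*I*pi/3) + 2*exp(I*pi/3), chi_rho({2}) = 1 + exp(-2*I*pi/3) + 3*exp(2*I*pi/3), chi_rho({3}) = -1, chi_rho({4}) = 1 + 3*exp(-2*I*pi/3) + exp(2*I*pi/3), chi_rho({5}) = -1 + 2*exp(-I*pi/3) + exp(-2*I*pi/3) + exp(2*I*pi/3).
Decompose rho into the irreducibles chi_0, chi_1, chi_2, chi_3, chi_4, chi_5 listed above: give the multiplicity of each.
Multiplicities: chi_0: 0, chi_1: 2, chi_2: 1, chi_3: 1, chi_4: 1, chi_5: 0.

Proof sketch: Use <chi_rho, chi> = (1/|G|) sum_C |C| * chi_rho(C) * conj(chi(C)) with |G| = 6 for each irreducible chi in the table:
  <chi_rho, chi_0> = (1/6)[1*(5)*conj(1) + 1*(-1 + exp(-2*I*pi/3) + exp(2*I*pi/3) + 2*exp(I*pi/3))*conj(1) + 1*(1 + exp(-2*I*pi/3) + 3*exp(2*I*pi/3))*conj(1) + 1*(-1)*conj(1) + 1*(1 + 3*exp(-2*I*pi/3) + exp(2*I*pi/3))*conj(1) + 1*(-1 + 2*exp(-I*pi/3) + exp(-2*I*pi/3) + exp(2*I*pi/3))*conj(1)]
      = (1/6)[(5) + (-1 + exp(-2*I*pi/3) + exp(2*I*pi/3) + 2*exp(I*pi/3)) + (1 + exp(-2*I*pi/3) + 3*exp(2*I*pi/3)) + (-1) + (1 + 3*exp(-2*I*pi/3) + exp(2*I*pi/3)) + (-1 + 2*exp(-I*pi/3) + exp(-2*I*pi/3) + exp(2*I*pi/3))] = 0/6 = 0
  <chi_rho, chi_1> = (1/6)[1*(5)*conj(1) + 1*(-1 + exp(-2*I*pi/3) + exp(2*I*pi/3) + 2*exp(I*pi/3))*conj(exp(I*pi/3)) + 1*(1 + exp(-2*I*pi/3) + 3*exp(2*I*pi/3))*conj(exp(2*I*pi/3)) + 1*(-1)*conj(-1) + 1*(1 + 3*exp(-2*I*pi/3) + exp(2*I*pi/3))*conj(exp(-2*I*pi/3)) + 1*(-1 + 2*exp(-I*pi/3) + exp(-2*I*pi/3) + exp(2*I*pi/3))*conj(exp(-I*pi/3))]
      = (1/6)[(5) + (1 - exp(-I*pi/3) + exp(I*pi/3)) + (2) + (1) + (2) + (1 - exp(I*pi/3) + exp(-I*pi/3))] = 12/6 = 2
  <chi_rho, chi_2> = (1/6)[1*(5)*conj(1) + 1*(-1 + exp(-2*I*pi/3) + exp(2*I*pi/3) + 2*exp(I*pi/3))*conj(exp(2*I*pi/3)) + 1*(1 + exp(-2*I*pi/3) + 3*exp(2*I*pi/3))*conj(exp(-2*I*pi/3)) + 1*(-1)*conj(1) + 1*(1 + 3*exp(-2*I*pi/3) + exp(2*I*pi/3))*conj(exp(2*I*pi/3)) + 1*(-1 + 2*exp(-I*pi/3) + exp(-2*I*pi/3) + exp(2*I*pi/3))*conj(exp(-2*I*pi/3))]
      = (1/6)[(5) + (2) + (1 + 3*exp(-2*I*pi/3) + exp(2*I*pi/3)) + (-1) + (1 + exp(-2*I*pi/3) + 3*exp(2*I*pi/3)) + (2)] = 6/6 = 1
  <chi_rho, chi_3> = (1/6)[1*(5)*conj(1) + 1*(-1 + exp(-2*I*pi/3) + exp(2*I*pi/3) + 2*exp(I*pi/3))*conj(-1) + 1*(1 + exp(-2*I*pi/3) + 3*exp(2*I*pi/3))*conj(1) + 1*(-1)*conj(-1) + 1*(1 + 3*exp(-2*I*pi/3) + exp(2*I*pi/3))*conj(1) + 1*(-1 + 2*exp(-I*pi/3) + exp(-2*I*pi/3) + exp(2*I*pi/3))*conj(-1)]
      = (1/6)[(5) + (1 - 2*exp(I*pi/3) - exp(2*I*pi/3) - exp(-2*I*pi/3)) + (1 + exp(-2*I*pi/3) + 3*exp(2*I*pi/3)) + (1) + (1 + 3*exp(-2*I*pi/3) + exp(2*I*pi/3)) + (1 - exp(2*I*pi/3) - exp(-2*I*pi/3) - 2*exp(-I*pi/3))] = 6/6 = 1
  <chi_rho, chi_4> = (1/6)[1*(5)*conj(1) + 1*(-1 + exp(-2*I*pi/3) + exp(2*I*pi/3) + 2*exp(I*pi/3))*conj(exp(-2*I*pi/3)) + 1*(1 + exp(-2*I*pi/3) + 3*exp(2*I*pi/3))*conj(exp(2*I*pi/3)) + 1*(-1)*conj(1) + 1*(1 + 3*exp(-2*I*pi/3) + exp(2*I*pi/3))*conj(exp(-2*I*pi/3)) + 1*(-1 + 2*exp(-I*pi/3) + exp(-2*I*pi/3) + exp(2*I*pi/3))*conj(exp(2*I*pi/3))]
      = (1/6)[(5) + (-1 + exp(-2*I*pi/3) - exp(2*I*pi/3)) + (2) + (-1) + (2) + (-1 + exp(2*I*pi/3) - exp(-2*I*pi/3))] = 6/6 = 1
  <chi_rho, chi_5> = (1/6)[1*(5)*conj(1) + 1*(-1 + exp(-2*I*pi/3) + exp(2*I*pi/3) + 2*exp(I*pi/3))*conj(exp(-I*pi/3)) + 1*(1 + exp(-2*I*pi/3) + 3*exp(2*I*pi/3))*conj(exp(-2*I*pi/3)) + 1*(-1)*conj(-1) + 1*(1 + 3*exp(-2*I*pi/3) + exp(2*I*pi/3))*conj(exp(2*I*pi/3)) + 1*(-1 + 2*exp(-I*pi/3) + exp(-2*I*pi/3) + exp(2*I*pi/3))*conj(exp(I*pi/3))]
      = (1/6)[(5) + (-2) + (1 + 3*exp(-2*I*pi/3) + exp(2*I*pi/3)) + (1) + (1 + exp(-2*I*pi/3) + 3*exp(2*I*pi/3)) + (-2)] = 0/6 = 0
(Exp terms are combined using exp(i*s)*conj(exp(i*t)) = exp(i*(s-t)), and sums of them are collapsed using the identity that for every m > 1 the m distinct m-th roots of unity sum to 0, e.g. 1 + exp(2*I*pi/3) + exp(-2*I*pi/3) = 0.)
Dimension check: dim(rho) = sum (mult * dim) = 0*1 + 2*1 + 1*1 + 1*1 + 1*1 + 0*1 = 5 = chi_rho(e) = 5.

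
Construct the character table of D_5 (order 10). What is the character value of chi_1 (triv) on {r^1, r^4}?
Conjugacy classes: {e} of size 1, {r^1, r^4} of size 2, {r^2, r^3} of size 2, {s, sr, ..., sr^4} of size 5.
Character table:
  irrep \ class              {e} (size 1)  {r^1, r^4} (size 2)  {r^2, r^3} (size 2)  {s, sr, ..., sr^4} (size 5)
  chi_1 (triv)               1             1                    1                    1                          
  chi_2 (sign: r->1, s->-1)  1             1                    1                    -1                         
  chi_3 (2d, j=1)            2             -1/2 + sqrt(5)/2     -sqrt(5)/2 - 1/2     0                          
  chi_4 (2d, j=2)            2             -sqrt(5)/2 - 1/2     -1/2 + sqrt(5)/2     0                          

Spot check: chi_1 (triv) on {r^1, r^4} = 1.

Argument: D_5 has order 2*5 = 10 with 4 conjugacy classes, hence 4 irreducibles. Sum of squared dims 1 + 1 + 4 + 4 = 10 = |G|. Linear characters come from the abelianisation; the 2-dimensional irreps have character r^k -> 2*cos(2*pi*j*k/5), reflections -> 0.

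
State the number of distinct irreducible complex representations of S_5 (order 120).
7

Details: The number of irreducible complex representations of a finite group equals its number of conjugacy classes. Conjugacy classes in S_5 correspond to cycle types, i.e. partitions of 5; there are p(5) = 7 of them, so S_5 (order 120) has exactly 7 irreducible complex representations.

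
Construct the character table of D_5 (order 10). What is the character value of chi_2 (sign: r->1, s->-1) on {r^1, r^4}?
Conjugacy classes: {e} of size 1, {r^1, r^4} of size 2, {r^2, r^3} of size 2, {s, sr, ..., sr^4} of size 5.
Character table:
  irrep \ class              {e} (size 1)  {r^1, r^4} (size 2)  {r^2, r^3} (size 2)  {s, sr, ..., sr^4} (size 5)
  chi_1 (triv)               1             1                    1                    1                          
  chi_2 (sign: r->1, s->-1)  1             1                    1                    -1                         
  chi_3 (2d, j=1)            2             -1/2 + sqrt(5)/2     -sqrt(5)/2 - 1/2     0                          
  chi_4 (2d, j=2)            2             -sqrt(5)/2 - 1/2     -1/2 + sqrt(5)/2     0                          

Spot check: chi_2 (sign: r->1, s->-1) on {r^1, r^4} = 1.

Explanation: D_5 has order 2*5 = 10 with 4 conjugacy classes, hence 4 irreducibles. Sum of squared dims 1 + 1 + 4 + 4 = 10 = |G|. Linear characters come from the abelianisation; the 2-dimensional irreps have character r^k -> 2*cos(2*pi*j*k/5), reflections -> 0.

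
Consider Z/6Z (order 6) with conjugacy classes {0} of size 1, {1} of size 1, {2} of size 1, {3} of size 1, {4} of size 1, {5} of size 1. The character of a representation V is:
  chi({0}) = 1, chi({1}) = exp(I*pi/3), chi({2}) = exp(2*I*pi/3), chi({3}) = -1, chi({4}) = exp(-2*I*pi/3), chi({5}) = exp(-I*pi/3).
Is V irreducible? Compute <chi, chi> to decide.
Irreducible: <chi, chi> = 1.

Argument: <chi, chi> = (1/|G|) sum_C |C| * |chi(C)|^2 = (1/6)[1*|1|^2 + 1*|exp(I*pi/3)|^2 + 1*|exp(2*I*pi/3)|^2 + 1*|-1|^2 + 1*|exp(-2*I*pi/3)|^2 + 1*|exp(-I*pi/3)|^2]
  = (1/6)[(1) + (1) + (1) + (1) + (1) + (1)] = 6/6 = 1.
(Exp terms are combined using exp(i*s)*conj(exp(i*t)) = exp(i*(s-t)), and sums of them are collapsed using the identity that for every m > 1 the m distinct m-th roots of unity sum to 0, e.g. 1 + exp(2*I*pi/3) + exp(-2*I*pi/3) = 0.)
A character is irreducible iff <chi, chi> = 1, so this representation is irreducible.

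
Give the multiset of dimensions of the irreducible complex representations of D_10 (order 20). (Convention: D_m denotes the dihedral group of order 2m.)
Dimensions: 1, 1, 1, 1, 2, 2, 2, 2

Details: There are 8 irreducibles (= number of conjugacy classes). Their dimensions d_i satisfy sum d_i^2 = |G| = 20: 1 + 1 + 1 + 1 + 4 + 4 + 4 + 4 = 20.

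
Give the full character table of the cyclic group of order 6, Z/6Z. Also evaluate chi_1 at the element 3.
Character table of Z/6Z (irreps indexed chi_0,...,chi_5 with chi_k(m) = zeta_6^(k*m), zeta_6 = exp(2*pi*i/6)):
  irrep \ class  {0} (size 1)  {1} (size 1)    {2} (size 1)    {3} (size 1)  {4} (size 1)    {5} (size 1)  
  chi_0          1             1               1               1             1               1             
  chi_1          1             exp(I*pi/3)     exp(2*I*pi/3)   -1            exp(-2*I*pi/3)  exp(-I*pi/3)  
  chi_2          1             exp(2*I*pi/3)   exp(-2*I*pi/3)  1             exp(2*I*pi/3)   exp(-2*I*pi/3)
  chi_3          1             -1              1               -1            1               -1            
  chi_4          1             exp(-2*I*pi/3)  exp(2*I*pi/3)   1             exp(-2*I*pi/3)  exp(2*I*pi/3) 
  chi_5          1             exp(-I*pi/3)    exp(-2*I*pi/3)  -1            exp(2*I*pi/3)   exp(I*pi/3)   

Spot check: chi_1(3) = zeta_6^(1*3) = zeta_6^3 = -1.

Justification: Z/6Z is abelian, so all 6 irreducible complex representations are 1-dimensional. They are given by chi_k(m) = zeta_6^(k*m) for k = 0,...,5. Row orthogonality: sum_m chi_k(m) conj(chi_l(m)) = 6 * [k = l].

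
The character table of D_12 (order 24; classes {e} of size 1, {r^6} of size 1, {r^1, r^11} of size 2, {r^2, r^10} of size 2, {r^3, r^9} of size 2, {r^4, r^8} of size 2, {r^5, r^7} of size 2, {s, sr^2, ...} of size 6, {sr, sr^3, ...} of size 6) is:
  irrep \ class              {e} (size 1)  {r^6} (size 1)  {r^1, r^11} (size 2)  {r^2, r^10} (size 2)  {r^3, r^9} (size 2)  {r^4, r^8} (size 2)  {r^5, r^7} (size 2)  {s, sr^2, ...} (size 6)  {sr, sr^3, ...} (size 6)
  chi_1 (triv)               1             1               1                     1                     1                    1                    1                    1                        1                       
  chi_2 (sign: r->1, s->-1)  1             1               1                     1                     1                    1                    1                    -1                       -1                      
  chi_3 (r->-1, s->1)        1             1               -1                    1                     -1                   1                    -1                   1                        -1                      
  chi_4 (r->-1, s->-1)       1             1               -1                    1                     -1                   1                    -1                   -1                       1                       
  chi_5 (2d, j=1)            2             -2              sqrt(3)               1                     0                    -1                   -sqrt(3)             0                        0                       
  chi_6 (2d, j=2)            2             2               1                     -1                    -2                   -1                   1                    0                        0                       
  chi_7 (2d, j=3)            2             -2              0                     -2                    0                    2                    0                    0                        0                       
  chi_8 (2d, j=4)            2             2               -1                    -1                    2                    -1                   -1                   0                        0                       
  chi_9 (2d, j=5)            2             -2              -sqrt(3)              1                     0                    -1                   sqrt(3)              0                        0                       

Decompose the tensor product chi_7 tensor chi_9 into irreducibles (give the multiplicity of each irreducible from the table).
chi_7 tensor chi_9 = chi_6 + chi_8 (all other irreducibles have multiplicity 0).

Proof sketch: The character of a tensor product is the pointwise product (chi_7 * chi_9)(C) = chi_7(C) * chi_9(C):
  {e}: (2)*(2), {r^6}: (-2)*(-2), {r^1, r^11}: (0)*(-sqrt(3)), {r^2, r^10}: (-2)*(1), {r^3, r^9}: (0)*(0), {r^4, r^8}: (2)*(-1), {r^5, r^7}: (0)*(sqrt(3)), {s, sr^2, ...}: (0)*(0), {sr, sr^3, ...}: (0)*(0)
so (chi_7 * chi_9) takes values
  {e} -> 4, {r^6} -> 4, {r^1, r^11} -> 0, {r^2, r^10} -> -2, {r^3, r^9} -> 0, {r^4, r^8} -> -2, {r^5, r^7} -> 0, {s, sr^2, ...} -> 0, {sr, sr^3, ...} -> 0.
Now take the inner product of this character with each irreducible chi from the table, <chi_7*chi_9, chi> = (1/24) sum_C |C| (chi_7*chi_9)(C) conj(chi(C)):
  <chi_7*chi_9, chi_1> = (1/24)[1*(4)*conj(1) + 1*(4)*conj(1) + 2*(0)*conj(1) + 2*(-2)*conj(1) + 2*(0)*conj(1) + 2*(-2)*conj(1) + 2*(0)*conj(1) + 6*(0)*conj(1) + 6*(0)*conj(1)]
      = (1/24)[(4) + (4) + (0) + (-4) + (0) + (-4) + (0) + (0) + (0)] = 0/24 = 0
  <chi_7*chi_9, chi_2> = (1/24)[1*(4)*conj(1) + 1*(4)*conj(1) + 2*(0)*conj(1) + 2*(-2)*conj(1) + 2*(0)*conj(1) + 2*(-2)*conj(1) + 2*(0)*conj(1) + 6*(0)*conj(-1) + 6*(0)*conj(-1)]
      = (1/24)[(4) + (4) + (0) + (-4) + (0) + (-4) + (0) + (0) + (0)] = 0/24 = 0
  <chi_7*chi_9, chi_3> = (1/24)[1*(4)*conj(1) + 1*(4)*conj(1) + 2*(0)*conj(-1) + 2*(-2)*conj(1) + 2*(0)*conj(-1) + 2*(-2)*conj(1) + 2*(0)*conj(-1) + 6*(0)*conj(1) + 6*(0)*conj(-1)]
      = (1/24)[(4) + (4) + (0) + (-4) + (0) + (-4) + (0) + (0) + (0)] = 0/24 = 0
  <chi_7*chi_9, chi_4> = (1/24)[1*(4)*conj(1) + 1*(4)*conj(1) + 2*(0)*conj(-1) + 2*(-2)*conj(1) + 2*(0)*conj(-1) + 2*(-2)*conj(1) + 2*(0)*conj(-1) + 6*(0)*conj(-1) + 6*(0)*conj(1)]
      = (1/24)[(4) + (4) + (0) + (-4) + (0) + (-4) + (0) + (0) + (0)] = 0/24 = 0
  <chi_7*chi_9, chi_5> = (1/24)[1*(4)*conj(2) + 1*(4)*conj(-2) + 2*(0)*conj(sqrt(3)) + 2*(-2)*conj(1) + 2*(0)*conj(0) + 2*(-2)*conj(-1) + 2*(0)*conj(-sqrt(3)) + 6*(0)*conj(0) + 6*(0)*conj(0)]
      = (1/24)[(8) + (-8) + (0) + (-4) + (0) + (4) + (0) + (0) + (0)] = 0/24 = 0
  <chi_7*chi_9, chi_6> = (1/24)[1*(4)*conj(2) + 1*(4)*conj(2) + 2*(0)*conj(1) + 2*(-2)*conj(-1) + 2*(0)*conj(-2) + 2*(-2)*conj(-1) + 2*(0)*conj(1) + 6*(0)*conj(0) + 6*(0)*conj(0)]
      = (1/24)[(8) + (8) + (0) + (4) + (0) + (4) + (0) + (0) + (0)] = 24/24 = 1
  <chi_7*chi_9, chi_7> = (1/24)[1*(4)*conj(2) + 1*(4)*conj(-2) + 2*(0)*conj(0) + 2*(-2)*conj(-2) + 2*(0)*conj(0) + 2*(-2)*conj(2) + 2*(0)*conj(0) + 6*(0)*conj(0) + 6*(0)*conj(0)]
      = (1/24)[(8) + (-8) + (0) + (8) + (0) + (-8) + (0) + (0) + (0)] = 0/24 = 0
  <chi_7*chi_9, chi_8> = (1/24)[1*(4)*conj(2) + 1*(4)*conj(2) + 2*(0)*conj(-1) + 2*(-2)*conj(-1) + 2*(0)*conj(2) + 2*(-2)*conj(-1) + 2*(0)*conj(-1) + 6*(0)*conj(0) + 6*(0)*conj(0)]
      = (1/24)[(8) + (8) + (0) + (4) + (0) + (4) + (0) + (0) + (0)] = 24/24 = 1
  <chi_7*chi_9, chi_9> = (1/24)[1*(4)*conj(2) + 1*(4)*conj(-2) + 2*(0)*conj(-sqrt(3)) + 2*(-2)*conj(1) + 2*(0)*conj(0) + 2*(-2)*conj(-1) + 2*(0)*conj(sqrt(3)) + 6*(0)*conj(0) + 6*(0)*conj(0)]
      = (1/24)[(8) + (-8) + (0) + (-4) + (0) + (4) + (0) + (0) + (0)] = 0/24 = 0
Hence the multiplicities are chi_6: 1, chi_8: 1. Dimension check: dim(chi_7)*dim(chi_9) = 2*2 = 4 and sum (mult * dim) = 1*2 + 1*2 = 4.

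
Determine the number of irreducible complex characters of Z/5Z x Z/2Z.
10

Working: The number of irreducible complex representations of a finite group equals its number of conjugacy classes. Z/5Z x Z/2Z is abelian of order 10, so every element is its own conjugacy class: 10 classes, so Z/5Z x Z/2Z (order 10) has exactly 10 irreducible complex representations.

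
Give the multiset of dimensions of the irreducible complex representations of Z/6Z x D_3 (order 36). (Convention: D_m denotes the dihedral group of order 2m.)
Dimensions: 1, 1, 1, 1, 1, 1, 1, 1, 1, 1, 1, 1, 2, 2, 2, 2, 2, 2

There are 18 irreducibles (= number of conjugacy classes). Their dimensions d_i satisfy sum d_i^2 = |G| = 36: 1 + 1 + 1 + 1 + 1 + 1 + 1 + 1 + 1 + 1 + 1 + 1 + 4 + 4 + 4 + 4 + 4 + 4 = 36. (For the product with Z/6Z: each of the 6 1-dim characters of Z/6Z tensors with each irrep of D_3, giving 6 copies of each D_3-dimension.)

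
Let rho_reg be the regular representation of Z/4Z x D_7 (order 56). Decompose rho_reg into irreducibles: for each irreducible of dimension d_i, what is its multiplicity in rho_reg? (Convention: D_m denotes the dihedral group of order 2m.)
Each irreducible V_i of dimension d_i appears with multiplicity d_i, i.e. rho_reg = (direct sum over all irreducibles V_i) d_i V_i. The irreducible dimensions for Z/4Z x D_7 are 1, 1, 1, 1, 1, 1, 1, 1, 2, 2, 2, 2, 2, 2, 2, 2, 2, 2, 2, 2: 8 irreducibles of dimension 1, each with multiplicity 1; 12 irreducibles of dimension 2, each with multiplicity 2. Total dimension 8*1*1 + 12*2*2 = 56 = |G|.

Proof sketch: General theorem: in the regular representation of a finite group G, each irreducible appears with multiplicity equal to its dimension. Check: dim(rho_reg) = sum d_i^2 = 1 + 1 + 1 + 1 + 1 + 1 + 1 + 1 + 4 + 4 + 4 + 4 + 4 + 4 + 4 + 4 + 4 + 4 + 4 + 4 = 56 = |G|.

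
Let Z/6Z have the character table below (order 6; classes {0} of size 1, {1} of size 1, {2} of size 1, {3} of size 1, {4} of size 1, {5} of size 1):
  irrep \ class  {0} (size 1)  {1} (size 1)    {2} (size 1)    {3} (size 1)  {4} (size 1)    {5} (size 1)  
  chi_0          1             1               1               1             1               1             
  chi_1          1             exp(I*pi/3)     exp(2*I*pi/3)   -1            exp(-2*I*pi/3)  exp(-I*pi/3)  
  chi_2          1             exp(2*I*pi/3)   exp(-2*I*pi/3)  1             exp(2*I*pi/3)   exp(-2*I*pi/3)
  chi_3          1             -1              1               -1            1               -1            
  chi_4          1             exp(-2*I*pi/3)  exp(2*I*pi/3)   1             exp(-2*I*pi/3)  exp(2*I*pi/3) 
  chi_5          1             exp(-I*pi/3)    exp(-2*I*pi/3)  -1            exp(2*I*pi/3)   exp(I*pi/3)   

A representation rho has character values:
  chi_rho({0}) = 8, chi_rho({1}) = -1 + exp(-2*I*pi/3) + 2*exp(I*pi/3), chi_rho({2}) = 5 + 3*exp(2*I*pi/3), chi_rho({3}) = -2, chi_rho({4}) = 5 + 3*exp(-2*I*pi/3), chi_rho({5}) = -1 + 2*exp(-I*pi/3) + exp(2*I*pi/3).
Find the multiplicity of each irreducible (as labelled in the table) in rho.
Multiplicities: chi_0: 2, chi_1: 2, chi_2: 0, chi_3: 3, chi_4: 1, chi_5: 0.

Justification: Use <chi_rho, chi> = (1/|G|) sum_C |C| * chi_rho(C) * conj(chi(C)) with |G| = 6 for each irreducible chi in the table:
  <chi_rho, chi_0> = (1/6)[1*(8)*conj(1) + 1*(-1 + exp(-2*I*pi/3) + 2*exp(I*pi/3))*conj(1) + 1*(5 + 3*exp(2*I*pi/3))*conj(1) + 1*(-2)*conj(1) + 1*(5 + 3*exp(-2*I*pi/3))*conj(1) + 1*(-1 + 2*exp(-I*pi/3) + exp(2*I*pi/3))*conj(1)]
      = (1/6)[(8) + (-1 + exp(-2*I*pi/3) + 2*exp(I*pi/3)) + (5 + 3*exp(2*I*pi/3)) + (-2) + (5 + 3*exp(-2*I*pi/3)) + (-1 + 2*exp(-I*pi/3) + exp(2*I*pi/3))] = 12/6 = 2
  <chi_rho, chi_1> = (1/6)[1*(8)*conj(1) + 1*(-1 + exp(-2*I*pi/3) + 2*exp(I*pi/3))*conj(exp(I*pi/3)) + 1*(5 + 3*exp(2*I*pi/3))*conj(exp(2*I*pi/3)) + 1*(-2)*conj(-1) + 1*(5 + 3*exp(-2*I*pi/3))*conj(exp(-2*I*pi/3)) + 1*(-1 + 2*exp(-I*pi/3) + exp(2*I*pi/3))*conj(exp(-I*pi/3))]
      = (1/6)[(8) + (1 - exp(-I*pi/3)) + (3 + 5*exp(-2*I*pi/3)) + (2) + (3 + 5*exp(2*I*pi/3)) + (1 - exp(I*pi/3))] = 12/6 = 2
  <chi_rho, chi_2> = (1/6)[1*(8)*conj(1) + 1*(-1 + exp(-2*I*pi/3) + 2*exp(I*pi/3))*conj(exp(2*I*pi/3)) + 1*(5 + 3*exp(2*I*pi/3))*conj(exp(-2*I*pi/3)) + 1*(-2)*conj(1) + 1*(5 + 3*exp(-2*I*pi/3))*conj(exp(2*I*pi/3)) + 1*(-1 + 2*exp(-I*pi/3) + exp(2*I*pi/3))*conj(exp(-2*I*pi/3))]
      = (1/6)[(8) + (1) + (3*exp(-2*I*pi/3) + 5*exp(2*I*pi/3)) + (-2) + (5*exp(-2*I*pi/3) + 3*exp(2*I*pi/3)) + (1)] = 0/6 = 0
  <chi_rho, chi_3> = (1/6)[1*(8)*conj(1) + 1*(-1 + exp(-2*I*pi/3) + 2*exp(I*pi/3))*conj(-1) + 1*(5 + 3*exp(2*I*pi/3))*conj(1) + 1*(-2)*conj(-1) + 1*(5 + 3*exp(-2*I*pi/3))*conj(1) + 1*(-1 + 2*exp(-I*pi/3) + exp(2*I*pi/3))*conj(-1)]
      = (1/6)[(8) + (1 - 2*exp(I*pi/3) - exp(-2*I*pi/3)) + (5 + 3*exp(2*I*pi/3)) + (2) + (5 + 3*exp(-2*I*pi/3)) + (1 - exp(2*I*pi/3) - 2*exp(-I*pi/3))] = 18/6 = 3
  <chi_rho, chi_4> = (1/6)[1*(8)*conj(1) + 1*(-1 + exp(-2*I*pi/3) + 2*exp(I*pi/3))*conj(exp(-2*I*pi/3)) + 1*(5 + 3*exp(2*I*pi/3))*conj(exp(2*I*pi/3)) + 1*(-2)*conj(1) + 1*(5 + 3*exp(-2*I*pi/3))*conj(exp(-2*I*pi/3)) + 1*(-1 + 2*exp(-I*pi/3) + exp(2*I*pi/3))*conj(exp(2*I*pi/3))]
      = (1/6)[(8) + (-1 - exp(2*I*pi/3)) + (3 + 5*exp(-2*I*pi/3)) + (-2) + (3 + 5*exp(2*I*pi/3)) + (-1 - exp(-2*I*pi/3))] = 6/6 = 1
  <chi_rho, chi_5> = (1/6)[1*(8)*conj(1) + 1*(-1 + exp(-2*I*pi/3) + 2*exp(I*pi/3))*conj(exp(-I*pi/3)) + 1*(5 + 3*exp(2*I*pi/3))*conj(exp(-2*I*pi/3)) + 1*(-2)*conj(-1) + 1*(5 + 3*exp(-2*I*pi/3))*conj(exp(2*I*pi/3)) + 1*(-1 + 2*exp(-I*pi/3) + exp(2*I*pi/3))*conj(exp(I*pi/3))]
      = (1/6)[(8) + (-1) + (3*exp(-2*I*pi/3) + 5*exp(2*I*pi/3)) + (2) + (5*exp(-2*I*pi/3) + 3*exp(2*I*pi/3)) + (-1)] = 0/6 = 0
(Exp terms are combined using exp(i*s)*conj(exp(i*t)) = exp(i*(s-t)), and sums of them are collapsed using the identity that for every m > 1 the m distinct m-th roots of unity sum to 0, e.g. 1 + exp(2*I*pi/3) + exp(-2*I*pi/3) = 0.)
Dimension check: dim(rho) = sum (mult * dim) = 2*1 + 2*1 + 0*1 + 3*1 + 1*1 + 0*1 = 8 = chi_rho(e) = 8.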